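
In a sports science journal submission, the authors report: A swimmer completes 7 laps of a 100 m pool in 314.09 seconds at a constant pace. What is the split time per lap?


Split time = total_time / n_laps = 314.09 / 7
Split time = 44.87 s per lap

44.87 s


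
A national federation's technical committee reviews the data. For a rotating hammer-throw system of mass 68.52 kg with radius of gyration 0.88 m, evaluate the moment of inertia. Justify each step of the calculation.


I = m * k^2
I = 68.52 * 0.88^2
I = 68.52 * 0.7744 = 53.0619 kg*m^2

53.0619 kg*m^2


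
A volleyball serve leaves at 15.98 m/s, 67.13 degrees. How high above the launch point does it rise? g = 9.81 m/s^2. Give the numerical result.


H = (v*sin(theta))^2 / (2*g)
vy = v*sin(theta) = 15.98 * sin(67.13 deg) = 14.7238 m/s
H = vy^2 / (2*g) = 216.7902 / (2*9.81)
H = 216.7902 / 19.62 = 11.0494 m

11.0494 m


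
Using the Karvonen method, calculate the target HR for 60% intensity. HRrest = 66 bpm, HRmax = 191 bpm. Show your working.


Target = HRrest + pct*(HRmax - HRrest)
Heart rate reserve = HRmax - HRrest = 191 - 66 = 125 bpm
Fraction = 60% = 0.6
Target = 66 + 0.6 * 125
Target = 66 + 75 = 141 bpm

141 bpm


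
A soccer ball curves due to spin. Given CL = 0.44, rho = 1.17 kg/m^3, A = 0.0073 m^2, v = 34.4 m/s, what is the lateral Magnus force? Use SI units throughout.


FM = 0.5 * CL * rho * A * v^2
FM = 0.5 * 0.44 * 1.17 * 0.0073 * 34.4^2
v^2 = 1183.36
FM = 0.5 * 0.44 * 1.17 * 0.0073 * 1183.36 = 2.2236 N

2.2236 N


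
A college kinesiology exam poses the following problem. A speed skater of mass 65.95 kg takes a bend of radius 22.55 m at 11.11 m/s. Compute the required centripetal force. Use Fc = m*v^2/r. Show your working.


Fc = m * v^2 / r
v^2 = 11.11^2 = 123.4321
Fc = 65.95 * 123.4321 / 22.55
Fc = 8140.347 / 22.55 = 360.991 N

360.991 N


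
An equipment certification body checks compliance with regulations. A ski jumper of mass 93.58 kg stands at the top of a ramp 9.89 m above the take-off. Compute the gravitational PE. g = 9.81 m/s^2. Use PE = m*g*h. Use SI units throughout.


PE = m * g * h
PE = 93.58 * 9.81 * 9.89
PE = 918.0198 * 9.89 = 9079.2158 J

9079.2158 J


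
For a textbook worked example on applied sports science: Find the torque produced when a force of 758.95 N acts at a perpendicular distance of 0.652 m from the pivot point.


tau = F * d
tau = 758.95 * 0.652
tau = 494.8354 N*m

494.8354 N*m


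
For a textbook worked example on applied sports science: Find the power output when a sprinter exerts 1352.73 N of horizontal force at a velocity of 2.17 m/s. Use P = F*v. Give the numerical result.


P = F * v
P = 1352.73 * 2.17
P = 2935.4241 W

2935.4241 W


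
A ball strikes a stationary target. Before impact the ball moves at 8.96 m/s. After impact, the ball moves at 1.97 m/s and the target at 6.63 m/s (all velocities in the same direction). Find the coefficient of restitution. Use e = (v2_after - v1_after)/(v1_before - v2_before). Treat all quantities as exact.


e = (v2_after - v1_after) / (v1_before - v2_before)
Numerator = 6.63 - 1.97 = 4.66
Denominator = 8.96 - 0 = 8.96
e = 4.66 / 8.96 = 0.5201

0.5201


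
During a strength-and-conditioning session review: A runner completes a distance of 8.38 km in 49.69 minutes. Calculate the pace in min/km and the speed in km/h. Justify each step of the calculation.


Pace = time / distance = 49.69 min / 8.38 km = 5.9296 min/km
Speed = distance / time_in_hours = 8.38 / 0.8282 hr
Speed = 10.1187 km/h

5.9296 min/km, 10.1187 km/h


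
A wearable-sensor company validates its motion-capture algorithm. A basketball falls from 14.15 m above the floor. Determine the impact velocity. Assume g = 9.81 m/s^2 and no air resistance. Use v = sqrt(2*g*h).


v = sqrt(2 * g * h)
v = sqrt(2 * 9.81 * 14.15)
v = sqrt(277.623) = 16.662 m/s

16.662 m/s


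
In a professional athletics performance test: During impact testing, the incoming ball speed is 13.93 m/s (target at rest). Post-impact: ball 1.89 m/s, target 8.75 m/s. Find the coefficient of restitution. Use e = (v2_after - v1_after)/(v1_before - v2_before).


e = (v2_after - v1_after) / (v1_before - v2_before)
Numerator = 8.75 - 1.89 = 6.86
Denominator = 13.93 - 0 = 13.93
e = 6.86 / 13.93 = 0.4925

0.4925


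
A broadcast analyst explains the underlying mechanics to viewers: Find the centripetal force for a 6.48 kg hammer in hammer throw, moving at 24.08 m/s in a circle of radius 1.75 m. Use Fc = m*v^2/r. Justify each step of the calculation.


Fc = m * v^2 / r
v^2 = 24.08^2 = 579.8464
Fc = 6.48 * 579.8464 / 1.75
Fc = 3757.4047 / 1.75 = 2147.0884 N

2147.0884 N


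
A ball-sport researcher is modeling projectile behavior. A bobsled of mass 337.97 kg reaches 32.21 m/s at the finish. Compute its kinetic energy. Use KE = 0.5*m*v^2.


KE = 0.5 * m * v^2
KE = 0.5 * 337.97 * 32.21^2
KE = 0.5 * 337.97 * 1037.4841 = 175319.2506 J

175319.2506 J


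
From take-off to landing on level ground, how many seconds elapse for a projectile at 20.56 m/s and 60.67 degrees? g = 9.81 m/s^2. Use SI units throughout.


T = 2*v*sin(theta)/g
sin(theta) = sin(60.67 deg) = 0.8718
T = 2*20.56*0.8718 / 9.81
T = 35.8489 / 9.81 = 3.6543 s

3.6543 s


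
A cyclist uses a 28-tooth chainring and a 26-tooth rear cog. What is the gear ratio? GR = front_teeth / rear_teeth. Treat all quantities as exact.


GR = front_teeth / rear_teeth
GR = 28 / 26
GR = 1.0769

1.0769


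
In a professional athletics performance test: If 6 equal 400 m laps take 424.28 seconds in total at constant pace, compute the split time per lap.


Split time = total_time / n_laps = 424.28 / 6
Split time = 70.7133 s per lap

70.7133 s


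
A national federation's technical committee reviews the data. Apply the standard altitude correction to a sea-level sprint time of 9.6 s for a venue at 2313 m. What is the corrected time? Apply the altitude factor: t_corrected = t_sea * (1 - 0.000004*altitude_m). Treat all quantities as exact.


Correction factor = 1 - 0.000004 * 2313 = 0.990748
t_corrected = t_sea * factor = 9.6 * 0.990748
t_corrected = 9.5112 s

9.5112 s


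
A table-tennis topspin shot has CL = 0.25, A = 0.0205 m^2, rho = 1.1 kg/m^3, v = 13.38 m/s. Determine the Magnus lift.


FM = 0.5 * CL * rho * A * v^2
FM = 0.5 * 0.25 * 1.1 * 0.0205 * 13.38^2
v^2 = 179.0244
FM = 0.5 * 0.25 * 1.1 * 0.0205 * 179.0244 = 0.5046 N

0.5046 N


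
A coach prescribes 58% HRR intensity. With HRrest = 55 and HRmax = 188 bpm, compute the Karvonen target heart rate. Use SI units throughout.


Target = HRrest + pct*(HRmax - HRrest)
Heart rate reserve = HRmax - HRrest = 188 - 55 = 133 bpm
Fraction = 58% = 0.58
Target = 55 + 0.58 * 133
Target = 55 + 77.14 = 132.14 bpm

132.14 bpm


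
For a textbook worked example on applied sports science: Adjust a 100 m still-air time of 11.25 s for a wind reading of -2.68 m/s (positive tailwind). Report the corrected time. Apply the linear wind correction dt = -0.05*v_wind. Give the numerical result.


dt = -0.05 * v_wind = -0.05 * -2.68 = 0.134 s
t_corrected = t_still + dt = 11.25 + (0.134)
t_corrected = 11.384 s

11.384 s


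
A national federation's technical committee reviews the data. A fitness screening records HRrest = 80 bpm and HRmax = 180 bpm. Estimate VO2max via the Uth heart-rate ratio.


VO2max = 15.3 * HRmax / HRrest
VO2max = 15.3 * 180 / 80
VO2max = 2754 / 80 = 34.425 mL/kg/min

34.425 mL/kg/min


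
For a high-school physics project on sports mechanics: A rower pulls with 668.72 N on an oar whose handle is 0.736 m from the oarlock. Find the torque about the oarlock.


tau = F * d
tau = 668.72 * 0.736
tau = 492.1779 N*m

492.1779 N*m


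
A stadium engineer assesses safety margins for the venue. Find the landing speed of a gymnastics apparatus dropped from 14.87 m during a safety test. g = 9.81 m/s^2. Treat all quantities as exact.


v = sqrt(2 * g * h)
v = sqrt(2 * 9.81 * 14.87)
v = sqrt(291.7494) = 17.0807 m/s

17.0807 m/s


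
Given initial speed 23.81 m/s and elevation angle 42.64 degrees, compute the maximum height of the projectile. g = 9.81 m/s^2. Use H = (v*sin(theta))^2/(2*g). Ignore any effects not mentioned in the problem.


H = (v*sin(theta))^2 / (2*g)
vy = v*sin(theta) = 23.81 * sin(42.64 deg) = 16.1286 m/s
H = vy^2 / (2*g) = 260.1333 / (2*9.81)
H = 260.1333 / 19.62 = 13.2586 m

13.2586 m


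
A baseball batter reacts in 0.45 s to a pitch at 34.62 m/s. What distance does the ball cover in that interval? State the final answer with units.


d = v * t
d = 34.62 * 0.45
d = 15.579 m

15.579 m


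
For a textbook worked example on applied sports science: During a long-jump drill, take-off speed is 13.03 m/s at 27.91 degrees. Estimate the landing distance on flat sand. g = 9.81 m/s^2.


R = v^2 * sin(2*theta) / g
Convert angle to radians: theta = 27.91 deg = 0.4871 rad
sin(2*theta) = sin(0.9742) = 0.8273
R = 13.03^2 * 0.8273 / 9.81
R = 169.7809 * 0.8273 / 9.81 = 14.3176 m

14.3176 m


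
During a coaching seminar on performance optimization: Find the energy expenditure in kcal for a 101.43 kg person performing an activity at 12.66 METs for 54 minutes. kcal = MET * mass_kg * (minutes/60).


kcal = MET * mass * time_hr
Convert time: 54 min = 0.9 hr
kcal = 12.66 * 101.43 * 0.9
kcal = 1155.6934 kcal

1155.6934 kcal


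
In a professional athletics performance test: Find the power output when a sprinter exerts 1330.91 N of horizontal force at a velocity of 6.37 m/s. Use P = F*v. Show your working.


P = F * v
P = 1330.91 * 6.37
P = 8477.8967 W

8477.8967 W


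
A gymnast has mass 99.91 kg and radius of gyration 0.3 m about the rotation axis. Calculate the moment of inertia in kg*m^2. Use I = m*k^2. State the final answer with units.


I = m * k^2
I = 99.91 * 0.3^2
I = 99.91 * 0.09 = 8.9919 kg*m^2

8.9919 kg*m^2


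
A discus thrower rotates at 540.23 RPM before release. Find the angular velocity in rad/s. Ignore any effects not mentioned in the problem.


omega = RPM * 2 * pi / 60
omega = 540.23 * 2 * 3.14159 / 60
omega = 3394.3652 / 60 = 56.5728 rad/s

56.5728 rad/s


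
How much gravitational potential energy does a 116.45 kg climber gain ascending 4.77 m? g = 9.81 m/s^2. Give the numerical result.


PE = m * g * h
PE = 116.45 * 9.81 * 4.77
PE = 1142.3745 * 4.77 = 5449.1264 J

5449.1264 J


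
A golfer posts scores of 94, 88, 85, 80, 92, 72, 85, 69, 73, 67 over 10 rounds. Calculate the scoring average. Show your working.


Average = sum / n
Sum = 805
Average = 805 / 10 = 80.5

80.5


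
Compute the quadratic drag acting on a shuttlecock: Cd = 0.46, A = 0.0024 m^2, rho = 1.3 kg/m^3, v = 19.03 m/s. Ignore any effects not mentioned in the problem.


Fd = 0.5 * Cd * rho * A * v^2
Fd = 0.5 * 0.46 * 1.3 * 0.0024 * 19.03^2
v^2 = 362.1409
Fd = 0.5 * 0.46 * 1.3 * 0.0024 * 362.1409 = 0.2599 N

0.2599 N


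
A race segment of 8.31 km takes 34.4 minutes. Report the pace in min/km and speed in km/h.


Pace = time / distance = 34.4 min / 8.31 km = 4.1396 min/km
Speed = distance / time_in_hours = 8.31 / 0.5733 hr
Speed = 14.4942 km/h

4.1396 min/km, 14.4942 km/h


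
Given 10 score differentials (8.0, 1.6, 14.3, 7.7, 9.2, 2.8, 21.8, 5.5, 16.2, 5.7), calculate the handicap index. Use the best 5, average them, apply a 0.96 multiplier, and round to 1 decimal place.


All differentials: 8.0, 1.6, 14.3, 7.7, 9.2, 2.8, 21.8, 5.5, 16.2, 5.7
Sorted: 1.6, 2.8, 5.5, 5.7, 7.7, 8.0, 9.2, 14.3, 16.2, 21.8
Best 5: 1.6, 2.8, 5.5, 5.7, 7.7
Average of best = 23.3 / 5 = 4.66
Raw index = 4.66 * 0.96 = 4.4736
Handicap index = round(4.4736, 1) = 4.5

4.5


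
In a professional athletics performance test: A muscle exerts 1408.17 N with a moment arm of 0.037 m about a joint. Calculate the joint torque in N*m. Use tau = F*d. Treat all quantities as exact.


tau = F * d
tau = 1408.17 * 0.037
tau = 52.1023 N*m

52.1023 N*m


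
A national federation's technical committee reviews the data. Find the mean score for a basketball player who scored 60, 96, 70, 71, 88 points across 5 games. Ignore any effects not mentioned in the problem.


Average = sum / n
Sum = 385
Average = 385 / 5 = 77

77


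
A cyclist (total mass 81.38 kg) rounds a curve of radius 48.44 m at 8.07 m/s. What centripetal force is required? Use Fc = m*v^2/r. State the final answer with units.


Fc = m * v^2 / r
v^2 = 8.07^2 = 65.1249
Fc = 81.38 * 65.1249 / 48.44
Fc = 5299.8644 / 48.44 = 109.4109 N

109.4109 N


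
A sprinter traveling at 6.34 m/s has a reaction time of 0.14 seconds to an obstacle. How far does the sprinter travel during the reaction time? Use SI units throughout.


d = v * t
d = 6.34 * 0.14
d = 0.8876 m

0.8876 m


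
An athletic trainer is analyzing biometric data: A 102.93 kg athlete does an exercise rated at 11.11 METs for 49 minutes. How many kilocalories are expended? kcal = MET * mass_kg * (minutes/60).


kcal = MET * mass * time_hr
Convert time: 49 min = 0.8167 hr
kcal = 11.11 * 102.93 * 0.8167
kcal = 933.901 kcal

933.901 kcal


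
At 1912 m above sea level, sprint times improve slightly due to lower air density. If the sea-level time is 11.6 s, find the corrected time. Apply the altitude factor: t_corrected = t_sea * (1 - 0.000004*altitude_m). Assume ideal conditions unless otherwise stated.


Correction factor = 1 - 0.000004 * 1912 = 0.992352
t_corrected = t_sea * factor = 11.6 * 0.992352
t_corrected = 11.5113 s

11.5113 s


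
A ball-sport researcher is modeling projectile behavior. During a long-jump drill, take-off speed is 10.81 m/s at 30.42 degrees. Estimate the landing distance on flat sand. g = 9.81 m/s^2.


R = v^2 * sin(2*theta) / g
Convert angle to radians: theta = 30.42 deg = 0.5309 rad
sin(2*theta) = sin(1.0619) = 0.8733
R = 10.81^2 * 0.8733 / 9.81
R = 116.8561 * 0.8733 / 9.81 = 10.4022 m

10.4022 m


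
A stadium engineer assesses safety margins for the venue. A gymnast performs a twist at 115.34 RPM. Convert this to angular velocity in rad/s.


omega = RPM * 2 * pi / 60
omega = 115.34 * 2 * 3.14159 / 60
omega = 724.7026 / 60 = 12.0784 rad/s

12.0784 rad/s


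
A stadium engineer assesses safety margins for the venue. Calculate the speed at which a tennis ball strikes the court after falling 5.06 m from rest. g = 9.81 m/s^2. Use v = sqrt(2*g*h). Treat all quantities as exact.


v = sqrt(2 * g * h)
v = sqrt(2 * 9.81 * 5.06)
v = sqrt(99.2772) = 9.9638 m/s

9.9638 m/s


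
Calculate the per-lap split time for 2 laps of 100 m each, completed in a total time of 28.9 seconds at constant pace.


Split time = total_time / n_laps = 28.9 / 2
Split time = 14.45 s per lap

14.45 s


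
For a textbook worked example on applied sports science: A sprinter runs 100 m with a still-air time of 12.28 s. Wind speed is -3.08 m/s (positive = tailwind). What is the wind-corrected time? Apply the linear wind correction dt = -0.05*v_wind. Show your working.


dt = -0.05 * v_wind = -0.05 * -3.08 = 0.154 s
t_corrected = t_still + dt = 12.28 + (0.154)
t_corrected = 12.434 s

12.434 s


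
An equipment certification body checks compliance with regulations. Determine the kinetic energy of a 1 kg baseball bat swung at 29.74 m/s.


KE = 0.5 * m * v^2
KE = 0.5 * 1 * 29.74^2
KE = 0.5 * 1 * 884.4676 = 442.2338 J

442.2338 J


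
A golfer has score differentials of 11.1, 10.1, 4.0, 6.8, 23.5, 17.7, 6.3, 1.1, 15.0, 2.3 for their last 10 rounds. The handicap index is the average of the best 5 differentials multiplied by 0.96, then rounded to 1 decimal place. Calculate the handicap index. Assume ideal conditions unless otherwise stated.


All differentials: 11.1, 10.1, 4.0, 6.8, 23.5, 17.7, 6.3, 1.1, 15.0, 2.3
Sorted: 1.1, 2.3, 4.0, 6.3, 6.8, 10.1, 11.1, 15.0, 17.7, 23.5
Best 5: 1.1, 2.3, 4.0, 6.3, 6.8
Average of best = 20.5 / 5 = 4.1
Raw index = 4.1 * 0.96 = 3.936
Handicap index = round(3.936, 1) = 3.9

3.9


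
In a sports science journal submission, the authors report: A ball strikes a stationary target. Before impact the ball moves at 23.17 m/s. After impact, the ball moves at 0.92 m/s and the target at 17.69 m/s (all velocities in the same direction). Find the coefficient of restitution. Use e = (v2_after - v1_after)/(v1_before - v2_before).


e = (v2_after - v1_after) / (v1_before - v2_before)
Numerator = 17.69 - 0.92 = 16.77
Denominator = 23.17 - 0 = 23.17
e = 16.77 / 23.17 = 0.7238

0.7238


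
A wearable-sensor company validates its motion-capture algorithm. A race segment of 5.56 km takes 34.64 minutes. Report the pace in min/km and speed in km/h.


Pace = time / distance = 34.64 min / 5.56 km = 6.2302 min/km
Speed = distance / time_in_hours = 5.56 / 0.5773 hr
Speed = 9.6305 km/h

6.2302 min/km, 9.6305 km/h


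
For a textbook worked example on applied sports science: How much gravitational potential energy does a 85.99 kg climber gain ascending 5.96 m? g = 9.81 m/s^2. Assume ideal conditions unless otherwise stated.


PE = m * g * h
PE = 85.99 * 9.81 * 5.96
PE = 843.5619 * 5.96 = 5027.6289 J

5027.6289 J


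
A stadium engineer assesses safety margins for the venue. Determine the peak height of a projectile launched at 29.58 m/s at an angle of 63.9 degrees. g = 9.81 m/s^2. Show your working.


H = (v*sin(theta))^2 / (2*g)
vy = v*sin(theta) = 29.58 * sin(63.9 deg) = 26.5637 m/s
H = vy^2 / (2*g) = 705.6278 / (2*9.81)
H = 705.6278 / 19.62 = 35.9647 m

35.9647 m


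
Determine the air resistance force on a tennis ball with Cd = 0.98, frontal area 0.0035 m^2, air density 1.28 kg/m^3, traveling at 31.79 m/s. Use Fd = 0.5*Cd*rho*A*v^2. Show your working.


Fd = 0.5 * Cd * rho * A * v^2
Fd = 0.5 * 0.98 * 1.28 * 0.0035 * 31.79^2
v^2 = 1010.6041
Fd = 0.5 * 0.98 * 1.28 * 0.0035 * 1010.6041 = 2.2185 N

2.2185 N


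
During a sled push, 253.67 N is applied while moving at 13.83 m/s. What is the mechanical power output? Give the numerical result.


P = F * v
P = 253.67 * 13.83
P = 3508.2561 W

3508.2561 W


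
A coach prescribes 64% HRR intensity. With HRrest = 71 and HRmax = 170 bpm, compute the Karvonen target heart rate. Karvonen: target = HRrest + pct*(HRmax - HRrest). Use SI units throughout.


Target = HRrest + pct*(HRmax - HRrest)
Heart rate reserve = HRmax - HRrest = 170 - 71 = 99 bpm
Fraction = 64% = 0.64
Target = 71 + 0.64 * 99
Target = 71 + 63.36 = 134.36 bpm

134.36 bpm


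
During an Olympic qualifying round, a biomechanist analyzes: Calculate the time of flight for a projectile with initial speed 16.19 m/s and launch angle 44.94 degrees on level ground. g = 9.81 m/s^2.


T = 2*v*sin(theta)/g
sin(theta) = sin(44.94 deg) = 0.7064
T = 2*16.19*0.7064 / 9.81
T = 22.8721 / 9.81 = 2.3315 s

2.3315 s


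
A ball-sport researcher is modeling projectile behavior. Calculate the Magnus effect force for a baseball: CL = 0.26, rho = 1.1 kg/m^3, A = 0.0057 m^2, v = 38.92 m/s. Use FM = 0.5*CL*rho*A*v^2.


FM = 0.5 * CL * rho * A * v^2
FM = 0.5 * 0.26 * 1.1 * 0.0057 * 38.92^2
v^2 = 1514.7664
FM = 0.5 * 0.26 * 1.1 * 0.0057 * 1514.7664 = 1.2347 N

1.2347 N


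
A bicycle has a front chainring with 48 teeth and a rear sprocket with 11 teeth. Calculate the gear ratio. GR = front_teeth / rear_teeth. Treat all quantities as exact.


GR = front_teeth / rear_teeth
GR = 48 / 11
GR = 4.3636

4.3636


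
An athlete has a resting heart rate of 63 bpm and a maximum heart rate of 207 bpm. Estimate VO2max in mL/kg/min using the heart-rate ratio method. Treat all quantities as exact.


VO2max = 15.3 * HRmax / HRrest
VO2max = 15.3 * 207 / 63
VO2max = 3167.1 / 63 = 50.2714 mL/kg/min

50.2714 mL/kg/min


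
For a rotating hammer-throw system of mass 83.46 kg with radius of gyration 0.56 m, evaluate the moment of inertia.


I = m * k^2
I = 83.46 * 0.56^2
I = 83.46 * 0.3136 = 26.1731 kg*m^2

26.1731 kg*m^2


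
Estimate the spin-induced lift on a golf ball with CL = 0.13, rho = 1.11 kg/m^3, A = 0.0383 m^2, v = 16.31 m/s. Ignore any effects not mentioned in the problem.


FM = 0.5 * CL * rho * A * v^2
FM = 0.5 * 0.13 * 1.11 * 0.0383 * 16.31^2
v^2 = 266.0161
FM = 0.5 * 0.13 * 1.11 * 0.0383 * 266.0161 = 0.7351 N

0.7351 N


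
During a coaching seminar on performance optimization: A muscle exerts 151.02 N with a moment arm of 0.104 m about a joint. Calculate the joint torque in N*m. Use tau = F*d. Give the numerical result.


tau = F * d
tau = 151.02 * 0.104
tau = 15.7061 N*m

15.7061 N*m


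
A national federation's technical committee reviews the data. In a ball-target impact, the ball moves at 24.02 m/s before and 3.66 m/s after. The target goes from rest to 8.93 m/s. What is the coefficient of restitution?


e = (v2_after - v1_after) / (v1_before - v2_before)
Numerator = 8.93 - 3.66 = 5.27
Denominator = 24.02 - 0 = 24.02
e = 5.27 / 24.02 = 0.2194

0.2194


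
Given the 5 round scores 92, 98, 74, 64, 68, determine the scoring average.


Average = sum / n
Sum = 396
Average = 396 / 5 = 79.2

79.2


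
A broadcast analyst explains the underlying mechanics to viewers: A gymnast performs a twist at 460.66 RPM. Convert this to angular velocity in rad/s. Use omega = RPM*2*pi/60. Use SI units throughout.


omega = RPM * 2 * pi / 60
omega = 460.66 * 2 * 3.14159 / 60
omega = 2894.4121 / 60 = 48.2402 rad/s

48.2402 rad/s


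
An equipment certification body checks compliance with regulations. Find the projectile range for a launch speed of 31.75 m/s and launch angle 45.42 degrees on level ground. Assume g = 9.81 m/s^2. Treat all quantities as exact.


R = v^2 * sin(2*theta) / g
Convert angle to radians: theta = 45.42 deg = 0.7927 rad
sin(2*theta) = sin(1.5855) = 0.9999
R = 31.75^2 * 0.9999 / 9.81
R = 1008.0625 * 0.9999 / 9.81 = 102.7476 m

102.7476 m


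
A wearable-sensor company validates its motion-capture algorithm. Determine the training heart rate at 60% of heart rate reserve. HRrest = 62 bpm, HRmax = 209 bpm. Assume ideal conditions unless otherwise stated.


Target = HRrest + pct*(HRmax - HRrest)
Heart rate reserve = HRmax - HRrest = 209 - 62 = 147 bpm
Fraction = 60% = 0.6
Target = 62 + 0.6 * 147
Target = 62 + 88.2 = 150.2 bpm

150.2 bpm


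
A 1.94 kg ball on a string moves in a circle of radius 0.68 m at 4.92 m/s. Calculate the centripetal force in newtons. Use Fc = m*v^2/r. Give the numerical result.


Fc = m * v^2 / r
v^2 = 4.92^2 = 24.2064
Fc = 1.94 * 24.2064 / 0.68
Fc = 46.9604 / 0.68 = 69.0594 N

69.0594 N


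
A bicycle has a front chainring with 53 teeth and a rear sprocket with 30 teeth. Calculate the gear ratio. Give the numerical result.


GR = front_teeth / rear_teeth
GR = 53 / 30
GR = 1.7667

1.7667


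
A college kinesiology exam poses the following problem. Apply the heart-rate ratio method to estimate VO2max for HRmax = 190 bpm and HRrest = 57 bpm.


VO2max = 15.3 * HRmax / HRrest
VO2max = 15.3 * 190 / 57
VO2max = 2907 / 57 = 51 mL/kg/min

51 mL/kg/min


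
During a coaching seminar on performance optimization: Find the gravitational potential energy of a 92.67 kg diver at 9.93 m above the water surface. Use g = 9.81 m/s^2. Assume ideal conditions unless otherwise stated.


PE = m * g * h
PE = 92.67 * 9.81 * 9.93
PE = 909.0927 * 9.93 = 9027.2905 J

9027.2905 J


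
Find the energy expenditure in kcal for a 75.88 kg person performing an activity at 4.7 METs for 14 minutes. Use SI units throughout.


kcal = MET * mass * time_hr
Convert time: 14 min = 0.2333 hr
kcal = 4.7 * 75.88 * 0.2333
kcal = 83.2151 kcal

83.2151 kcal


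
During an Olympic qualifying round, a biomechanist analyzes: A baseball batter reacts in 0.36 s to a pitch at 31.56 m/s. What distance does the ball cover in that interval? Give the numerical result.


d = v * t
d = 31.56 * 0.36
d = 11.3616 m

11.3616 m


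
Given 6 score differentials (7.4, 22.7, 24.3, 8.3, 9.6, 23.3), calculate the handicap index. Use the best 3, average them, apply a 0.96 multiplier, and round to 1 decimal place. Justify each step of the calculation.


All differentials: 7.4, 22.7, 24.3, 8.3, 9.6, 23.3
Sorted: 7.4, 8.3, 9.6, 22.7, 23.3, 24.3
Best 3: 7.4, 8.3, 9.6
Average of best = 25.3 / 3 = 8.4333
Raw index = 8.4333 * 0.96 = 8.096
Handicap index = round(8.096, 1) = 8.1

8.1


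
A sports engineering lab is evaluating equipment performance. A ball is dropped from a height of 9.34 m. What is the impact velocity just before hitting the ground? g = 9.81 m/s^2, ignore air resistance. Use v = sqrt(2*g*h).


v = sqrt(2 * g * h)
v = sqrt(2 * 9.81 * 9.34)
v = sqrt(183.2508) = 13.537 m/s

13.537 m/s


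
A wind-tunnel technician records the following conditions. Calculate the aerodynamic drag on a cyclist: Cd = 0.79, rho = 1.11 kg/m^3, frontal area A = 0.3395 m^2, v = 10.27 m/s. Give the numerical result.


Fd = 0.5 * Cd * rho * A * v^2
Fd = 0.5 * 0.79 * 1.11 * 0.3395 * 10.27^2
v^2 = 105.4729
Fd = 0.5 * 0.79 * 1.11 * 0.3395 * 105.4729 = 15.7 N

15.7 N


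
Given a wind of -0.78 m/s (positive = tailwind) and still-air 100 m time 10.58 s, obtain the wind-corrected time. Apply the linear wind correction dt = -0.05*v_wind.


dt = -0.05 * v_wind = -0.05 * -0.78 = 0.039 s
t_corrected = t_still + dt = 10.58 + (0.039)
t_corrected = 10.619 s

10.619 s


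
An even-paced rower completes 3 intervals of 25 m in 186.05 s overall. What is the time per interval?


Split time = total_time / n_laps = 186.05 / 3
Split time = 62.0167 s per lap

62.0167 s


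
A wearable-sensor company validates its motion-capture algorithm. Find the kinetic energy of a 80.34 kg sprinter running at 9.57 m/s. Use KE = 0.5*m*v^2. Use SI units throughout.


KE = 0.5 * m * v^2
KE = 0.5 * 80.34 * 9.57^2
KE = 0.5 * 80.34 * 91.5849 = 3678.9654 J

3678.9654 J


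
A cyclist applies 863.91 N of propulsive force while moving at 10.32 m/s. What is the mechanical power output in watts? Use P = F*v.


P = F * v
P = 863.91 * 10.32
P = 8915.5512 W

8915.5512 W


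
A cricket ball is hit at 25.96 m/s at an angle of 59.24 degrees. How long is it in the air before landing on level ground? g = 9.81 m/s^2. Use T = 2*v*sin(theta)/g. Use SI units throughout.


T = 2*v*sin(theta)/g
sin(theta) = sin(59.24 deg) = 0.8593
T = 2*25.96*0.8593 / 9.81
T = 44.6157 / 9.81 = 4.548 s

4.548 s


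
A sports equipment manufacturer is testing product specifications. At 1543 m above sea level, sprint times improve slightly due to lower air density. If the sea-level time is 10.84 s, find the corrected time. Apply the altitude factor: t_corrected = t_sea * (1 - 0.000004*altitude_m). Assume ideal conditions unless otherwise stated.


Correction factor = 1 - 0.000004 * 1543 = 0.993828
t_corrected = t_sea * factor = 10.84 * 0.993828
t_corrected = 10.7731 s

10.7731 s


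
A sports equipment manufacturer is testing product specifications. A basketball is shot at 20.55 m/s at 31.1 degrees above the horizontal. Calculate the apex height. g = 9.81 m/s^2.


H = (v*sin(theta))^2 / (2*g)
vy = v*sin(theta) = 20.55 * sin(31.1 deg) = 10.6148 m/s
H = vy^2 / (2*g) = 112.6731 / (2*9.81)
H = 112.6731 / 19.62 = 5.7428 m

5.7428 m


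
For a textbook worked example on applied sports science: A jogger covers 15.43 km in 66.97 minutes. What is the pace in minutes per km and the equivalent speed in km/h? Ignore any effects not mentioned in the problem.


Pace = time / distance = 66.97 min / 15.43 km = 4.3402 min/km
Speed = distance / time_in_hours = 15.43 / 1.1162 hr
Speed = 13.8241 km/h

4.3402 min/km, 13.8241 km/h


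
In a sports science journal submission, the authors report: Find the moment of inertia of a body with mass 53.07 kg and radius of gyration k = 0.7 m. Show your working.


I = m * k^2
I = 53.07 * 0.7^2
I = 53.07 * 0.49 = 26.0043 kg*m^2

26.0043 kg*m^2


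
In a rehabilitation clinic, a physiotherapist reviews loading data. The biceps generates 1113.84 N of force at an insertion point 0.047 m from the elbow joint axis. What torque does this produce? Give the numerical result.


tau = F * d
tau = 1113.84 * 0.047
tau = 52.3505 N*m

52.3505 N*m


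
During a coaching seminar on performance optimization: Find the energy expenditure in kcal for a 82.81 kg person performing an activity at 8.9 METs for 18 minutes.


kcal = MET * mass * time_hr
Convert time: 18 min = 0.3 hr
kcal = 8.9 * 82.81 * 0.3
kcal = 221.1027 kcal

221.1027 kcal


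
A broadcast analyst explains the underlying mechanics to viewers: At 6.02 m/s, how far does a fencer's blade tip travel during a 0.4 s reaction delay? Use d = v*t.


d = v * t
d = 6.02 * 0.4
d = 2.408 m

2.408 m


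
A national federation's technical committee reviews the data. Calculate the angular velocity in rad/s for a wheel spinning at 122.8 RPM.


omega = RPM * 2 * pi / 60
omega = 122.8 * 2 * 3.14159 / 60
omega = 771.5752 / 60 = 12.8596 rad/s

12.8596 rad/s


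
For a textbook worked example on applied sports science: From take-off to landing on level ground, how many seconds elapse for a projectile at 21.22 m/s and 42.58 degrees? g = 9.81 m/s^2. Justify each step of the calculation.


T = 2*v*sin(theta)/g
sin(theta) = sin(42.58 deg) = 0.6766
T = 2*21.22*0.6766 / 9.81
T = 28.7157 / 9.81 = 2.9272 s

2.9272 s


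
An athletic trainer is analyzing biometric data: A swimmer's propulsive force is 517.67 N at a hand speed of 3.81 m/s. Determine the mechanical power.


P = F * v
P = 517.67 * 3.81
P = 1972.3227 W

1972.3227 W


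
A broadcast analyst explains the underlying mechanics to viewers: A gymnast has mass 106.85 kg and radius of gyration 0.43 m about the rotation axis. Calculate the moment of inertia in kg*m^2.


I = m * k^2
I = 106.85 * 0.43^2
I = 106.85 * 0.1849 = 19.7566 kg*m^2

19.7566 kg*m^2


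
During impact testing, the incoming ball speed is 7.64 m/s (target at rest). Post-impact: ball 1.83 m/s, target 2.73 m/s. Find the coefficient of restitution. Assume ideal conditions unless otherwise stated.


e = (v2_after - v1_after) / (v1_before - v2_before)
Numerator = 2.73 - 1.83 = 0.9
Denominator = 7.64 - 0 = 7.64
e = 0.9 / 7.64 = 0.1178

0.1178


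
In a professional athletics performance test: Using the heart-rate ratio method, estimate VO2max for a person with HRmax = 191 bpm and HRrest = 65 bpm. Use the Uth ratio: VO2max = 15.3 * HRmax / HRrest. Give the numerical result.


VO2max = 15.3 * HRmax / HRrest
VO2max = 15.3 * 191 / 65
VO2max = 2922.3 / 65 = 44.9585 mL/kg/min

44.9585 mL/kg/min


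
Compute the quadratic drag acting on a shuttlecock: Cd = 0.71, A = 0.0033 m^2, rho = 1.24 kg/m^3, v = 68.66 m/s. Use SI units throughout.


Fd = 0.5 * Cd * rho * A * v^2
Fd = 0.5 * 0.71 * 1.24 * 0.0033 * 68.66^2
v^2 = 4714.1956
Fd = 0.5 * 0.71 * 1.24 * 0.0033 * 4714.1956 = 6.8481 N

6.8481 N


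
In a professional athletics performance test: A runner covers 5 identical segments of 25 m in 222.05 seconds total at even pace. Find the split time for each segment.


Split time = total_time / n_laps = 222.05 / 5
Split time = 44.41 s per lap

44.41 s


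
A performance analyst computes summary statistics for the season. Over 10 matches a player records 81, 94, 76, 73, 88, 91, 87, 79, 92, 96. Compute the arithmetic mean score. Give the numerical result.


Average = sum / n
Sum = 857
Average = 857 / 10 = 85.7

85.7


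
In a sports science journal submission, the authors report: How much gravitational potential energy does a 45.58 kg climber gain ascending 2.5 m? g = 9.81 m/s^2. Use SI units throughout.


PE = m * g * h
PE = 45.58 * 9.81 * 2.5
PE = 447.1398 * 2.5 = 1117.8495 J

1117.8495 J


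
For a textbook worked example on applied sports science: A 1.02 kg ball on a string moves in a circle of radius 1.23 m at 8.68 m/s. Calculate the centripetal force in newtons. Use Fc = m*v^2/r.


Fc = m * v^2 / r
v^2 = 8.68^2 = 75.3424
Fc = 1.02 * 75.3424 / 1.23
Fc = 76.8492 / 1.23 = 62.4791 N

62.4791 N


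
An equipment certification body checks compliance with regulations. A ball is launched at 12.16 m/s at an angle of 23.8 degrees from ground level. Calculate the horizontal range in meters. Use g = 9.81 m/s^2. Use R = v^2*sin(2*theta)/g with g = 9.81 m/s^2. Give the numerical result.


R = v^2 * sin(2*theta) / g
Convert angle to radians: theta = 23.8 deg = 0.4154 rad
sin(2*theta) = sin(0.8308) = 0.7385
R = 12.16^2 * 0.7385 / 9.81
R = 147.8656 * 0.7385 / 9.81 = 11.1307 m

11.1307 m


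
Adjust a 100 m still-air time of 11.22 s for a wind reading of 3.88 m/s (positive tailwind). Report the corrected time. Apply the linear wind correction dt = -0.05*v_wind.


dt = -0.05 * v_wind = -0.05 * 3.88 = -0.194 s
t_corrected = t_still + dt = 11.22 + (-0.194)
t_corrected = 11.026 s

11.026 s


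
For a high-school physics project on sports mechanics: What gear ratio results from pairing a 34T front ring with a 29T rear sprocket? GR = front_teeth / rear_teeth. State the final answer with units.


GR = front_teeth / rear_teeth
GR = 34 / 29
GR = 1.1724

1.1724


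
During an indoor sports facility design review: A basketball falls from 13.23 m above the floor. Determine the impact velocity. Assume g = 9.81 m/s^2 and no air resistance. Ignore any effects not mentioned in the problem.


v = sqrt(2 * g * h)
v = sqrt(2 * 9.81 * 13.23)
v = sqrt(259.5726) = 16.1113 m/s

16.1113 m/s


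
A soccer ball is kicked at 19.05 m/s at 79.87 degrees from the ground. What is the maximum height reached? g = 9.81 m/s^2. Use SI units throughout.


H = (v*sin(theta))^2 / (2*g)
vy = v*sin(theta) = 19.05 * sin(79.87 deg) = 18.753 m/s
H = vy^2 / (2*g) = 351.6763 / (2*9.81)
H = 351.6763 / 19.62 = 17.9244 m

17.9244 m


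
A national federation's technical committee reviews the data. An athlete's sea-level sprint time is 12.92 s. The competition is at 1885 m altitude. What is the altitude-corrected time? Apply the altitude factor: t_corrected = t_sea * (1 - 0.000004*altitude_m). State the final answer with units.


Correction factor = 1 - 0.000004 * 1885 = 0.99246
t_corrected = t_sea * factor = 12.92 * 0.99246
t_corrected = 12.8226 s

12.8226 s


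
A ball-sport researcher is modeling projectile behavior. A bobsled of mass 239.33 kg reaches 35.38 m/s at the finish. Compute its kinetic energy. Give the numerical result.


KE = 0.5 * m * v^2
KE = 0.5 * 239.33 * 35.38^2
KE = 0.5 * 239.33 * 1251.7444 = 149789.9936 J

149789.9936 J


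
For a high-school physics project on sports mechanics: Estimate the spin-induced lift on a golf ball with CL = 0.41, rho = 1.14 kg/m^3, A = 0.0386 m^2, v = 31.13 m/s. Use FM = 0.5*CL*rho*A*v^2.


FM = 0.5 * CL * rho * A * v^2
FM = 0.5 * 0.41 * 1.14 * 0.0386 * 31.13^2
v^2 = 969.0769
FM = 0.5 * 0.41 * 1.14 * 0.0386 * 969.0769 = 8.7419 N

8.7419 N


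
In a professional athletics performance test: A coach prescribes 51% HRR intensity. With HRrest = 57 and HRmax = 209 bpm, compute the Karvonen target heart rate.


Target = HRrest + pct*(HRmax - HRrest)
Heart rate reserve = HRmax - HRrest = 209 - 57 = 152 bpm
Fraction = 51% = 0.51
Target = 57 + 0.51 * 152
Target = 57 + 77.52 = 134.52 bpm

134.52 bpm


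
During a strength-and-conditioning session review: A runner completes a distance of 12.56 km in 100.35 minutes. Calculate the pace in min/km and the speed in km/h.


Pace = time / distance = 100.35 min / 12.56 km = 7.9896 min/km
Speed = distance / time_in_hours = 12.56 / 1.6725 hr
Speed = 7.5097 km/h

7.9896 min/km, 7.5097 km/h


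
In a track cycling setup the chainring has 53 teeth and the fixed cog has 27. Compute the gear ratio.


GR = front_teeth / rear_teeth
GR = 53 / 27
GR = 1.963

1.963


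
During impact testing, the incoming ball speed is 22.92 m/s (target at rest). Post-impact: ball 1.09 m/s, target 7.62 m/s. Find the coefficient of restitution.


e = (v2_after - v1_after) / (v1_before - v2_before)
Numerator = 7.62 - 1.09 = 6.53
Denominator = 22.92 - 0 = 22.92
e = 6.53 / 22.92 = 0.2849

0.2849


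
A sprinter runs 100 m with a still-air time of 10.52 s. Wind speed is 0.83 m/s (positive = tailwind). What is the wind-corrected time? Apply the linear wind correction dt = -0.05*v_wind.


dt = -0.05 * v_wind = -0.05 * 0.83 = -0.0415 s
t_corrected = t_still + dt = 10.52 + (-0.0415)
t_corrected = 10.4785 s

10.4785 s


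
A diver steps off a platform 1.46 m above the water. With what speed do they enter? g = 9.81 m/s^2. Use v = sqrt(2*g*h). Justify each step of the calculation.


v = sqrt(2 * g * h)
v = sqrt(2 * 9.81 * 1.46)
v = sqrt(28.6452) = 5.3521 m/s

5.3521 m/s


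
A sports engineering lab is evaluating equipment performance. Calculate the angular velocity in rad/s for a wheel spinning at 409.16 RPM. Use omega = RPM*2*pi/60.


omega = RPM * 2 * pi / 60
omega = 409.16 * 2 * 3.14159 / 60
omega = 2570.8281 / 60 = 42.8471 rad/s

42.8471 rad/s


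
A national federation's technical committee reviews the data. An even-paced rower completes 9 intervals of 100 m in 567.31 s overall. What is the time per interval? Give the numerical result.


Split time = total_time / n_laps = 567.31 / 9
Split time = 63.0344 s per lap

63.0344 s


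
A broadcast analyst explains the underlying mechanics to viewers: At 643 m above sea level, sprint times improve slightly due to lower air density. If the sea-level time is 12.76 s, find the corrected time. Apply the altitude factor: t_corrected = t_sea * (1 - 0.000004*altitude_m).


Correction factor = 1 - 0.000004 * 643 = 0.997428
t_corrected = t_sea * factor = 12.76 * 0.997428
t_corrected = 12.7272 s

12.7272 s


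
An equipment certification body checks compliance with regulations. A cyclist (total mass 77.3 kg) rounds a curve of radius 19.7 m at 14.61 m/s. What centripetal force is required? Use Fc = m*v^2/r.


Fc = m * v^2 / r
v^2 = 14.61^2 = 213.4521
Fc = 77.3 * 213.4521 / 19.7
Fc = 16499.8473 / 19.7 = 837.5557 N

837.5557 N


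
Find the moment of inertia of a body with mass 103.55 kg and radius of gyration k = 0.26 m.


I = m * k^2
I = 103.55 * 0.26^2
I = 103.55 * 0.0676 = 7 kg*m^2

7 kg*m^2


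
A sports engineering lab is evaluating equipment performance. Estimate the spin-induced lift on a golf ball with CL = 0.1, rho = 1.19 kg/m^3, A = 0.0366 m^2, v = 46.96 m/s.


FM = 0.5 * CL * rho * A * v^2
FM = 0.5 * 0.1 * 1.19 * 0.0366 * 46.96^2
v^2 = 2205.2416
FM = 0.5 * 0.1 * 1.19 * 0.0366 * 2205.2416 = 4.8024 N

4.8024 N


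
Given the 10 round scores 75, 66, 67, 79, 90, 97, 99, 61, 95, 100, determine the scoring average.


Average = sum / n
Sum = 829
Average = 829 / 10 = 82.9

82.9


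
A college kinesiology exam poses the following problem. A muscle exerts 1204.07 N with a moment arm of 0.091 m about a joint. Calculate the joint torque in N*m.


tau = F * d
tau = 1204.07 * 0.091
tau = 109.5704 N*m

109.5704 N*m


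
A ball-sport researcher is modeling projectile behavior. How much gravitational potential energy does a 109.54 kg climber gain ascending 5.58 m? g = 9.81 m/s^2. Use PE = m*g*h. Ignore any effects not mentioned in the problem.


PE = m * g * h
PE = 109.54 * 9.81 * 5.58
PE = 1074.5874 * 5.58 = 5996.1977 J

5996.1977 J


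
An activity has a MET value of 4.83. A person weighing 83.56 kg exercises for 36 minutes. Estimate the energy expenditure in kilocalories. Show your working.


kcal = MET * mass * time_hr
Convert time: 36 min = 0.6 hr
kcal = 4.83 * 83.56 * 0.6
kcal = 242.1569 kcal

242.1569 kcal


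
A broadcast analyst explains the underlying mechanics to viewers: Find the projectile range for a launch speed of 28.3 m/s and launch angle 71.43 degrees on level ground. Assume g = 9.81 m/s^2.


R = v^2 * sin(2*theta) / g
Convert angle to radians: theta = 71.43 deg = 1.2467 rad
sin(2*theta) = sin(2.4934) = 0.6038
R = 28.3^2 * 0.6038 / 9.81
R = 800.89 * 0.6038 / 9.81 = 49.2914 m

49.2914 m


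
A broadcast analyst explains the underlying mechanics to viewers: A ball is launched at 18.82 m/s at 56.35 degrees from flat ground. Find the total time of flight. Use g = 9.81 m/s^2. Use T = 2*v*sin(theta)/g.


T = 2*v*sin(theta)/g
sin(theta) = sin(56.35 deg) = 0.8324
T = 2*18.82*0.8324 / 9.81
T = 31.333 / 9.81 = 3.194 s

3.194 s
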